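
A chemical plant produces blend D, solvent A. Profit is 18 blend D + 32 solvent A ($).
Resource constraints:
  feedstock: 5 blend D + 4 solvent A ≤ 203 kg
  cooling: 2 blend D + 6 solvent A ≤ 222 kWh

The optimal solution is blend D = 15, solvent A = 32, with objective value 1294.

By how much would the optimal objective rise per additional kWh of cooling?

4

Check each constraint at x*: feedstock 203/203 (tight); cooling 222/222 (tight).
From A_Bᵀ y = c: 5·y_feedstock + 2·y_cooling = 18; 4·y_feedstock + 6·y_cooling = 32.
→ y_feedstock = 2 and y_cooling = 4.
Shadow price of cooling = 4.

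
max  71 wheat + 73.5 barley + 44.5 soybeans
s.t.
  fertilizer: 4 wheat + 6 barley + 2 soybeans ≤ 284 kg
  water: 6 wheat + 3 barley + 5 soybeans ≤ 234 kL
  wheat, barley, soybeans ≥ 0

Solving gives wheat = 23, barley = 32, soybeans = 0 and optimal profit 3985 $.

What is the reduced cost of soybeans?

At the optimum: fertilizer uses 284 of 284 (binding); water uses 234 of 234 (binding).
Dual feasibility on the basic columns requires 4·y_fertilizer + 6·y_water = 71, 6·y_fertilizer + 3·y_water = 73.5.
This yields shadow prices y_fertilizer = 9.5, y_water = 5.5.
Reduced cost of soybeans: c₃ − yᵀa₃ = 44.5 − (9.5·2 + 5.5·5) = 44.5 − 46.5 = -2.

-2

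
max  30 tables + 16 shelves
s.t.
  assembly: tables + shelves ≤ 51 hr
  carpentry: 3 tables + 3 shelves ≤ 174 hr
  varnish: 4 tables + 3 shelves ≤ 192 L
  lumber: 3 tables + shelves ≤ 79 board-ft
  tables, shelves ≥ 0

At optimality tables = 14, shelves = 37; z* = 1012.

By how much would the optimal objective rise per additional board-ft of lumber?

7

Binding: assembly and lumber. Non-binding: carpentry (21 unused), varnish (25 unused).
Slack constraints have shadow price 0 (complementary slackness).
From A_Bᵀ y = c: 1·y_assembly + 3·y_lumber = 30; 1·y_assembly + 1·y_lumber = 16.
Solving: y_assembly = 9, y_lumber = 7.
Shadow price of lumber = 7.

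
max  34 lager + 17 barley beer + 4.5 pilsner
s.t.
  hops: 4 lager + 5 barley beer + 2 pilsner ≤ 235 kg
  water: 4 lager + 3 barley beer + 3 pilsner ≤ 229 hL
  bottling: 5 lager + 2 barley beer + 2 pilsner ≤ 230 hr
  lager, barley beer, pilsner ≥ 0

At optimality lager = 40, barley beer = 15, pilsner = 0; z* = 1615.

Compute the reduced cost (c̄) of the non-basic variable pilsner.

-9.5

Check each constraint at x*: hops 235/235 (tight); water 205/229 (slack 24); bottling 230/230 (tight).
Slack constraints have shadow price 0 (complementary slackness).
From A_Bᵀ y = c: 4·y_hops + 5·y_bottling = 34; 5·y_hops + 2·y_bottling = 17.
→ y_hops = 1 and y_bottling = 6.
Reduced cost of pilsner: c₃ − yᵀa₃ = 4.5 − (1·2 + 6·2) = 4.5 − 14 = -9.5.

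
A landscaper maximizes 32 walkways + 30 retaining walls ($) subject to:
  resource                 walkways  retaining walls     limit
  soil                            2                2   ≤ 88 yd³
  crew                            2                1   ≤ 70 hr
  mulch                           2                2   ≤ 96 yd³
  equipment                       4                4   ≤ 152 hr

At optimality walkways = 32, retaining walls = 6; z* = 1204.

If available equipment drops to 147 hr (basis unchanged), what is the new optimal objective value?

1169

Check each constraint at x*: soil 76/88 (slack 12); crew 70/70 (tight); mulch 76/96 (slack 20); equipment 152/152 (tight).
Slack constraints have shadow price 0 (complementary slackness).
From A_Bᵀ y = c: 2·y_crew + 4·y_equipment = 32; 1·y_crew + 4·y_equipment = 30.
This yields shadow prices y_crew = 2, y_equipment = 7.
Δz = y_equipment·Δb = 7 × (-5) = -35, so new z* = 1204 − 35 = 1169.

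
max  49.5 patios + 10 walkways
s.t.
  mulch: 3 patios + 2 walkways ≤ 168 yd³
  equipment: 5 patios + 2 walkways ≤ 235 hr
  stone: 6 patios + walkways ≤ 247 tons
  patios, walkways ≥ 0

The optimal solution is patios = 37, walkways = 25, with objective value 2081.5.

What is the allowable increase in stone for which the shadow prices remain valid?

35

Binding constraints: equipment, stone. The basis is B = [[5,2],[6,1]] with det -7.
Per unit increase in stone, x* moves by d = (0.2857, -0.7143).
The basis stays optimal until walkways reaches 0; allowable increase = 35 tons.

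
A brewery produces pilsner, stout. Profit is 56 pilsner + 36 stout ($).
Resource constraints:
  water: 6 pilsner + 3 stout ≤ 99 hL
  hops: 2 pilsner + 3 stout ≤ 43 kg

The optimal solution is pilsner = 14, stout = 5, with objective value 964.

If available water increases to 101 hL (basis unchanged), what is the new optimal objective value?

At the optimum: water uses 99 of 99 (binding); hops uses 43 of 43 (binding).
The binding rows give the dual system: 6·y_water + 2·y_hops = 56 and 3·y_water + 3·y_hops = 36.
This yields shadow prices y_water = 8, y_hops = 4.
Δz = y_water·Δb = 8 × (2) = 16, so new z* = 964 + 16 = 980.

980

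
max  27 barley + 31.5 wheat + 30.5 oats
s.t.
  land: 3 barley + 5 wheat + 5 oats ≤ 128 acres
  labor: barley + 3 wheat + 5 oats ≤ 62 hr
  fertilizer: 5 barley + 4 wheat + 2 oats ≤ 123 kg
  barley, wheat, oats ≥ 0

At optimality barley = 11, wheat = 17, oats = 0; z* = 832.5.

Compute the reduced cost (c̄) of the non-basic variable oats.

At the optimum: land uses 118 of 128 (slack = 10); labor uses 62 of 62 (binding); fertilizer uses 123 of 123 (binding).
Slack constraints have shadow price 0 (complementary slackness).
From A_Bᵀ y = c: 1·y_labor + 5·y_fertilizer = 27; 3·y_labor + 4·y_fertilizer = 31.5.
Solving: y_labor = 4.5, y_fertilizer = 4.5.
Reduced cost of oats: c₃ − yᵀa₃ = 30.5 − (4.5·5 + 4.5·2) = 30.5 − 31.5 = -1.

-1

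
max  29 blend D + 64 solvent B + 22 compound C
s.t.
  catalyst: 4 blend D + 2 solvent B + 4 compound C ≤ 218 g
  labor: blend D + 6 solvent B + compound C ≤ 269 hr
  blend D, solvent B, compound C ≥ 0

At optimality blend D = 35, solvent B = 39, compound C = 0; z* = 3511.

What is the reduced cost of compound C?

-7

Check each constraint at x*: catalyst 218/218 (tight); labor 269/269 (tight).
The binding rows give the dual system: 4·y_catalyst + 1·y_labor = 29 and 2·y_catalyst + 6·y_labor = 64.
Solving: y_catalyst = 5, y_labor = 9.
Reduced cost of compound C: c₃ − yᵀa₃ = 22 − (5·4 + 9·1) = 22 − 29 = -7.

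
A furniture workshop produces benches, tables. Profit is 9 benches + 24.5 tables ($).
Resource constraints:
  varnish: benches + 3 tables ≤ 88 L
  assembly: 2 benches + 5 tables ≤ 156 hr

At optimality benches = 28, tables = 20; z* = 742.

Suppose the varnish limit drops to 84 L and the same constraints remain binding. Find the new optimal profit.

726

At the optimum: varnish uses 88 of 88 (binding); assembly uses 156 of 156 (binding).
From A_Bᵀ y = c: 1·y_varnish + 2·y_assembly = 9; 3·y_varnish + 5·y_assembly = 24.5.
This yields shadow prices y_varnish = 4, y_assembly = 2.5.
Δz = y_varnish·Δb = 4 × (-4) = -16, so new z* = 742 − 16 = 726.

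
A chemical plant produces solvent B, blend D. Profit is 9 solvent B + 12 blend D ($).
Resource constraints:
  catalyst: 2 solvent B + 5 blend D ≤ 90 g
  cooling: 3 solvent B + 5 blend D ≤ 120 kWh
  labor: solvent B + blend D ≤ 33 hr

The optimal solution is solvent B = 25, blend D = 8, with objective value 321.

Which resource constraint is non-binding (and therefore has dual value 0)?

cooling

catalyst: 90/90 (binding)
cooling: 115/120 (slack 5)
labor: 33/33 (binding)
By complementary slackness, a constraint with positive slack has shadow price 0 → cooling.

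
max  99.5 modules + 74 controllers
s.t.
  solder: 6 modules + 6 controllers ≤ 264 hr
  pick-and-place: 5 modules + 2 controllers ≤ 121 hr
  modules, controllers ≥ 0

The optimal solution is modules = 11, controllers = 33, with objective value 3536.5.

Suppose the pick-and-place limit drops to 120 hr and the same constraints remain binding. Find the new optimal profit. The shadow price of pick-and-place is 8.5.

3528

Δb = -1, so new z* = 3536.5 + (8.5)·(-1) = 3536.5 − 8.5 = 3528.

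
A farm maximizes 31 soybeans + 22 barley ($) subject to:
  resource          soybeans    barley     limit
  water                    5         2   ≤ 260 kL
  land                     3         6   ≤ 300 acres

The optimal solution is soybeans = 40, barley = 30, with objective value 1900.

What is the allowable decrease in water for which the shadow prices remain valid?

160

Binding constraints: water, land. The basis is B = [[5,2],[3,6]] with det 24.
Per unit decrease in water, x* moves by d = (-0.25, 0.125).
The basis stays optimal until soybeans reaches 0; allowable decrease = 160 kL.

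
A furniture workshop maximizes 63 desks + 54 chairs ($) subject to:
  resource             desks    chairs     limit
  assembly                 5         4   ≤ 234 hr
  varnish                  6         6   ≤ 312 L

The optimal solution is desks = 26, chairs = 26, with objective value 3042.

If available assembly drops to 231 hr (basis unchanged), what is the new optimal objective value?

3015

Both assembly and varnish are binding at x*.
From A_Bᵀ y = c: 5·y_assembly + 6·y_varnish = 63; 4·y_assembly + 6·y_varnish = 54.
Solving: y_assembly = 9, y_varnish = 3.
Δz = y_assembly·Δb = 9 × (-3) = -27, so new z* = 3042 − 27 = 3015.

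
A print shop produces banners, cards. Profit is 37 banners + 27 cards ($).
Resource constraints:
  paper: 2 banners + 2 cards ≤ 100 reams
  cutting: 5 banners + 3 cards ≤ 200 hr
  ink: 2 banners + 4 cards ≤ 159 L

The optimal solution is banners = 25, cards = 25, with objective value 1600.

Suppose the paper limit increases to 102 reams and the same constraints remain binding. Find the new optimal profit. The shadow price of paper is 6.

1612

Δb = 2, so new z* = 1600 + (6)·(2) = 1600 + 12 = 1612.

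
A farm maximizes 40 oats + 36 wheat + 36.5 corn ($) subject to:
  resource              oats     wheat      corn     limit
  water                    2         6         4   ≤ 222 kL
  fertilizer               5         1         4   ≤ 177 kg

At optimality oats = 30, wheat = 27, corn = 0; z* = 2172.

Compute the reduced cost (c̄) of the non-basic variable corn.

Check each constraint at x*: water 222/222 (tight); fertilizer 177/177 (tight).
Dual feasibility on the basic columns requires 2·y_water + 5·y_fertilizer = 40, 6·y_water + 1·y_fertilizer = 36.
→ y_water = 5 and y_fertilizer = 6.
Reduced cost of corn: c₃ − yᵀa₃ = 36.5 − (5·4 + 6·4) = 36.5 − 44 = -7.5.

-7.5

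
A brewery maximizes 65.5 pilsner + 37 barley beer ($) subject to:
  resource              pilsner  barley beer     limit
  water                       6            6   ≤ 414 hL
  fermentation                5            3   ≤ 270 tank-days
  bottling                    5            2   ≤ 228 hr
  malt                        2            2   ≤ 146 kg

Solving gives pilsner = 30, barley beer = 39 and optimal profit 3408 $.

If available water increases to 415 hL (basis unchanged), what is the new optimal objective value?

At the optimum: water uses 414 of 414 (binding); fermentation uses 267 of 270 (slack = 3); bottling uses 228 of 228 (binding); malt uses 138 of 146 (slack = 8).
Since fermentation, malt are not tight, their duals are 0.
The binding rows give the dual system: 6·y_water + 5·y_bottling = 65.5 and 6·y_water + 2·y_bottling = 37.
Solving: y_water = 3, y_bottling = 9.5.
Δz = y_water·Δb = 3 × (1) = 3, so new z* = 3408 + 3 = 3411.

3411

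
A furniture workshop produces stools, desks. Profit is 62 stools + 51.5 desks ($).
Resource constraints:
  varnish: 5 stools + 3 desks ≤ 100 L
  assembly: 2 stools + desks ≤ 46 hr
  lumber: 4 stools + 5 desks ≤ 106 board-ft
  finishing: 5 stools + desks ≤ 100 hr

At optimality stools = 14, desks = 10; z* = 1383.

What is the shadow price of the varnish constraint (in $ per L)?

8

At the optimum: varnish uses 100 of 100 (binding); assembly uses 38 of 46 (slack = 8); lumber uses 106 of 106 (binding); finishing uses 80 of 100 (slack = 20).
By complementary slackness, y = 0 for the non-binding constraints.
The binding rows give the dual system: 5·y_varnish + 4·y_lumber = 62 and 3·y_varnish + 5·y_lumber = 51.5.
Solving: y_varnish = 8, y_lumber = 5.5.
Shadow price of varnish = 8.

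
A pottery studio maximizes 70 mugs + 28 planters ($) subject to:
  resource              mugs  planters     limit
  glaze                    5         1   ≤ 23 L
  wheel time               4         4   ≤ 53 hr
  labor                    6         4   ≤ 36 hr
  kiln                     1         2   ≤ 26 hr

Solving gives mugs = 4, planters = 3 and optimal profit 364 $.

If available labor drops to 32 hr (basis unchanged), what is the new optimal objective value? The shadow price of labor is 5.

344

Δb = -4, so new z* = 364 + (5)·(-4) = 364 − 20 = 344.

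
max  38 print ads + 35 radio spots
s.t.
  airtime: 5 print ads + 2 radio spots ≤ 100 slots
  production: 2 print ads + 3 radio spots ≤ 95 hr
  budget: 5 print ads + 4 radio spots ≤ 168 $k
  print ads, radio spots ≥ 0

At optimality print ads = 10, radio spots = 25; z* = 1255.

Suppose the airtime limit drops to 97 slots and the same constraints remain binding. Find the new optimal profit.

1243

Binding: airtime and production. Non-binding: budget (18 unused).
By complementary slackness, y = 0 for the non-binding constraint.
From A_Bᵀ y = c: 5·y_airtime + 2·y_production = 38; 2·y_airtime + 3·y_production = 35.
→ y_airtime = 4 and y_production = 9.
Δz = y_airtime·Δb = 4 × (-3) = -12, so new z* = 1255 − 12 = 1243.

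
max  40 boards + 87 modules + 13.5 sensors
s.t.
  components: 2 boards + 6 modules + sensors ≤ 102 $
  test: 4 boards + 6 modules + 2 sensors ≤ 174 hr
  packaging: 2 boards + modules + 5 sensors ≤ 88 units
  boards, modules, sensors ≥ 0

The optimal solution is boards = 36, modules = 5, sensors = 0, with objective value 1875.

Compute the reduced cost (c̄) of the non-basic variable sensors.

-6.5

Check each constraint at x*: components 102/102 (tight); test 174/174 (tight); packaging 77/88 (slack 11).
Since packaging is not tight, its dual is 0.
Dual feasibility on the basic columns requires 2·y_components + 4·y_test = 40, 6·y_components + 6·y_test = 87.
Solving: y_components = 9, y_test = 5.5.
Reduced cost of sensors: c₃ − yᵀa₃ = 13.5 − (9·1 + 5.5·2) = 13.5 − 20 = -6.5.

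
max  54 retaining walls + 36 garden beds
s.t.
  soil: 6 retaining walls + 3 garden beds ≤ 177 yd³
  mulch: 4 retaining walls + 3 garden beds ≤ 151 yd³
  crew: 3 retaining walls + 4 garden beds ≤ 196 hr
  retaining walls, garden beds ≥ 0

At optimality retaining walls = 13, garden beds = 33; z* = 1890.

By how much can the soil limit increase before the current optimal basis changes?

49.5

Binding constraints: soil, mulch. The basis is B = [[6,3],[4,3]] with det 6.
Per unit increase in soil, x* moves by d = (0.5, -0.6667).
The basis stays optimal until garden beds reaches 0; allowable increase = 49.5 yd³.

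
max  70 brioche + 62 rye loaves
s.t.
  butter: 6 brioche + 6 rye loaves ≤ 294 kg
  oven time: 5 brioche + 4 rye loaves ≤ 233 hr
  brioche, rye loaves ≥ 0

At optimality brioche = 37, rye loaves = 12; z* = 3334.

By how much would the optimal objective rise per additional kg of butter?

5

Both butter and oven time are binding at x*.
From A_Bᵀ y = c: 6·y_butter + 5·y_oven time = 70; 6·y_butter + 4·y_oven time = 62.
→ y_butter = 5 and y_oven time = 8.
Shadow price of butter = 5.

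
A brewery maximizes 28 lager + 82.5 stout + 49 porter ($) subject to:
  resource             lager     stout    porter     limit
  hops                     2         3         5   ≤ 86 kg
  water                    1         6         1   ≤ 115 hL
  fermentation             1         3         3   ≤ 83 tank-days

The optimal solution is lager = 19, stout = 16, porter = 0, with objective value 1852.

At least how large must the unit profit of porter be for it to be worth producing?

Binding: hops and water. Non-binding: fermentation (16 unused).
Slack constraints have shadow price 0 (complementary slackness).
Dual feasibility on the basic columns requires 2·y_hops + 1·y_water = 28, 3·y_hops + 6·y_water = 82.5.
Solving: y_hops = 9.5, y_water = 9.
porter enters the basis when its profit ≥ yᵀa₃ = 9.5·5 + 9·1 = 56.5.

56.5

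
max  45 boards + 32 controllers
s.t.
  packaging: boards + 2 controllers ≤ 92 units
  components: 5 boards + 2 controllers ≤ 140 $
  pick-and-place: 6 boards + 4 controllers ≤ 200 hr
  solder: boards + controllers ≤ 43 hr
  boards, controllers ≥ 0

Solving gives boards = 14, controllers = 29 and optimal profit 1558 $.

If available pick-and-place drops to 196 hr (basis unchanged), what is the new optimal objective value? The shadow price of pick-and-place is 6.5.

Δb = -4, so new z* = 1558 + (6.5)·(-4) = 1558 − 26 = 1532.

1532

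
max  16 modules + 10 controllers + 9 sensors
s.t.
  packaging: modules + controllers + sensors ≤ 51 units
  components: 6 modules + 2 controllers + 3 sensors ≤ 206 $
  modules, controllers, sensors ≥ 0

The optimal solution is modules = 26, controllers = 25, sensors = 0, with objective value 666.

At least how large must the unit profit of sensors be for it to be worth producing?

Check each constraint at x*: packaging 51/51 (tight); components 206/206 (tight).
Dual feasibility on the basic columns requires 1·y_packaging + 6·y_components = 16, 1·y_packaging + 2·y_components = 10.
→ y_packaging = 7 and y_components = 1.5.
sensors enters the basis when its profit ≥ yᵀa₃ = 7·1 + 1.5·3 = 11.5.

11.5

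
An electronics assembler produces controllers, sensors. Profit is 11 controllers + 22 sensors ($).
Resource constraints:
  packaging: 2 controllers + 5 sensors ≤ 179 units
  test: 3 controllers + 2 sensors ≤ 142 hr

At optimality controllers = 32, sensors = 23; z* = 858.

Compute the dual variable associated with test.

At the optimum: packaging uses 179 of 179 (binding); test uses 142 of 142 (binding).
From A_Bᵀ y = c: 2·y_packaging + 3·y_test = 11; 5·y_packaging + 2·y_test = 22.
Solving: y_packaging = 4, y_test = 1.
Shadow price of test = 1.

1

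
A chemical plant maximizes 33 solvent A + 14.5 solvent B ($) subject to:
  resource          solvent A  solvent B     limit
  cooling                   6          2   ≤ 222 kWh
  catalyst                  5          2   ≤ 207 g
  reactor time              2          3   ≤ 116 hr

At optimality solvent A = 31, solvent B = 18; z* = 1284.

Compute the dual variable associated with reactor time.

1.5

Check each constraint at x*: cooling 222/222 (tight); catalyst 191/207 (slack 16); reactor time 116/116 (tight).
Slack constraints have shadow price 0 (complementary slackness).
The binding rows give the dual system: 6·y_cooling + 2·y_reactor time = 33 and 2·y_cooling + 3·y_reactor time = 14.5.
This yields shadow prices y_cooling = 5, y_reactor time = 1.5.
Shadow price of reactor time = 1.5.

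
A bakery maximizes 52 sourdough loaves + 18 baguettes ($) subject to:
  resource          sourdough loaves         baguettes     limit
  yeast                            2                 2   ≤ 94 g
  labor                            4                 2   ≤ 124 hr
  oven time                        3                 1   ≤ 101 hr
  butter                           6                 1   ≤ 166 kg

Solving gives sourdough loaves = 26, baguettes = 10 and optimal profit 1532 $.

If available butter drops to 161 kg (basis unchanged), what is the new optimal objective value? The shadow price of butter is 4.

Δb = -5, so new z* = 1532 + (4)·(-5) = 1532 − 20 = 1512.

1512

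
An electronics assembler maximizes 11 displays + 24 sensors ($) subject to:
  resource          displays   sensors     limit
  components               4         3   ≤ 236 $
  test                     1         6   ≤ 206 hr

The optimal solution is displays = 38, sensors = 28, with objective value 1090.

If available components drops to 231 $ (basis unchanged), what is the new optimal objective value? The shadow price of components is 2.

1080

Δb = -5, so new z* = 1090 + (2)·(-5) = 1090 − 10 = 1080.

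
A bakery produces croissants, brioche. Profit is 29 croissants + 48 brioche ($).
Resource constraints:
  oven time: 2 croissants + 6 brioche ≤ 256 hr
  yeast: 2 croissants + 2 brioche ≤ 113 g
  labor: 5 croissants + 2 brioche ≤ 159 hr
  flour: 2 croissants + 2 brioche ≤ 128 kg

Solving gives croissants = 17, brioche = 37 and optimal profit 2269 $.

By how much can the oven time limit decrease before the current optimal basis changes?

192.4

Binding constraints: oven time, labor. The basis is B = [[2,6],[5,2]] with det -26.
Per unit decrease in oven time, x* moves by d = (0.0769, -0.1923).
The basis stays optimal until brioche reaches 0; allowable decrease = 192.4 hr.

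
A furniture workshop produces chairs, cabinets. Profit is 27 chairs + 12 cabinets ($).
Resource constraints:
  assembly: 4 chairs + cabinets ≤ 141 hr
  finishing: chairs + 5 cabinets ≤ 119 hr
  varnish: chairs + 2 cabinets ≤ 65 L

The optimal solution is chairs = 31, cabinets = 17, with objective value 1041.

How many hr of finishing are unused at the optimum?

finishing used = 1·31 + 5·17 = 116; slack = 119 − 116 = 3.

3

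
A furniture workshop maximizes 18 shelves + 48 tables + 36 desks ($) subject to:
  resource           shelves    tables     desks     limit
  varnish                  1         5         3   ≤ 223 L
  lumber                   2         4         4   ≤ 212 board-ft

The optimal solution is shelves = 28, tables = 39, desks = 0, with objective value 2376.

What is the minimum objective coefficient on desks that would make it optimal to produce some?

40

Both varnish and lumber are binding at x*.
The binding rows give the dual system: 1·y_varnish + 2·y_lumber = 18 and 5·y_varnish + 4·y_lumber = 48.
→ y_varnish = 4 and y_lumber = 7.
desks enters the basis when its profit ≥ yᵀa₃ = 4·3 + 7·4 = 40.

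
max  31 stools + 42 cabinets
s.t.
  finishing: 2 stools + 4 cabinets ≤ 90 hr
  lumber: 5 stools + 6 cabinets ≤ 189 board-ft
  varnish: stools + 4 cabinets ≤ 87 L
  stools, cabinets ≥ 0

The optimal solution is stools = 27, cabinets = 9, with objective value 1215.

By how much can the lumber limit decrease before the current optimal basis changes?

48

Binding constraints: finishing, lumber. The basis is B = [[2,4],[5,6]] with det -8.
Per unit decrease in lumber, x* moves by d = (-0.5, 0.25).
The basis stays optimal until varnish becomes binding; allowable decrease = 48 board-ft.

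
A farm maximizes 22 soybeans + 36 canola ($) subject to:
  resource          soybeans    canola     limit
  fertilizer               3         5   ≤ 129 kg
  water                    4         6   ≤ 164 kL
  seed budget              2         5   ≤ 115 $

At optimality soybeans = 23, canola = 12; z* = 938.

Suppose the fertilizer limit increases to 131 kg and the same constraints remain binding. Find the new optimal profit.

Check each constraint at x*: fertilizer 129/129 (tight); water 164/164 (tight); seed budget 106/115 (slack 9).
Since seed budget is not tight, its dual is 0.
Dual feasibility on the basic columns requires 3·y_fertilizer + 4·y_water = 22, 5·y_fertilizer + 6·y_water = 36.
Solving: y_fertilizer = 6, y_water = 1.
Δz = y_fertilizer·Δb = 6 × (2) = 12, so new z* = 938 + 12 = 950.

950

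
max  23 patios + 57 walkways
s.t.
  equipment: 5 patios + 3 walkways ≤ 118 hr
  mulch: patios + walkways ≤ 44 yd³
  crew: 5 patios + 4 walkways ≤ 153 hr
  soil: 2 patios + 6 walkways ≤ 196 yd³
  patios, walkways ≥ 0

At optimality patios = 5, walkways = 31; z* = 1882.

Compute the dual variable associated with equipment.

1

At the optimum: equipment uses 118 of 118 (binding); mulch uses 36 of 44 (slack = 8); crew uses 149 of 153 (slack = 4); soil uses 196 of 196 (binding).
By complementary slackness, y = 0 for the non-binding constraints.
From A_Bᵀ y = c: 5·y_equipment + 2·y_soil = 23; 3·y_equipment + 6·y_soil = 57.
Solving: y_equipment = 1, y_soil = 9.
Shadow price of equipment = 1.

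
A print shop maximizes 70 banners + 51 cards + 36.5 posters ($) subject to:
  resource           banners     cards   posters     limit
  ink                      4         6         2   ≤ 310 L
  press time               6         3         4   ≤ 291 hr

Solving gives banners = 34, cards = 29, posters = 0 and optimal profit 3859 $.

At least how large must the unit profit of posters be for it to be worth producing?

44

At the optimum: ink uses 310 of 310 (binding); press time uses 291 of 291 (binding).
The binding rows give the dual system: 4·y_ink + 6·y_press time = 70 and 6·y_ink + 3·y_press time = 51.
Solving: y_ink = 4, y_press time = 9.
posters enters the basis when its profit ≥ yᵀa₃ = 4·2 + 9·4 = 44.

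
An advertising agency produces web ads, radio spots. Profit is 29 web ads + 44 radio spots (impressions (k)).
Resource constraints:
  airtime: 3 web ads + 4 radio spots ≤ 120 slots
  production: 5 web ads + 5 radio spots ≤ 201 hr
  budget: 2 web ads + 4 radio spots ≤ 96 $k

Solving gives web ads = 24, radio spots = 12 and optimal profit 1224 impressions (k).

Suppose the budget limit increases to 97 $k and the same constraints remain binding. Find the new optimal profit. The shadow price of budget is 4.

Δb = 1, so new z* = 1224 + (4)·(1) = 1224 + 4 = 1228.

1228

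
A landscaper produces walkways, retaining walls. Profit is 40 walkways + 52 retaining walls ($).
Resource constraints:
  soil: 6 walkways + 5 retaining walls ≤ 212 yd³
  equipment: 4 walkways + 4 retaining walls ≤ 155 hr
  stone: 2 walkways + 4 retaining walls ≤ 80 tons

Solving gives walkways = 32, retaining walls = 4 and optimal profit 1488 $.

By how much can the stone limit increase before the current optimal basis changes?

38.5

Binding constraints: soil, stone. The basis is B = [[6,5],[2,4]] with det 14.
Per unit increase in stone, x* moves by d = (-0.3571, 0.4286).
The basis stays optimal until equipment becomes binding; allowable increase = 38.5 tons.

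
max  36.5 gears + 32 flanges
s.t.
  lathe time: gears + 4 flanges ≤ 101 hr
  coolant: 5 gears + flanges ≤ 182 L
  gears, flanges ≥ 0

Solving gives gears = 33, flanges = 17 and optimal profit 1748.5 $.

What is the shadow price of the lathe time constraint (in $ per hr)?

Check each constraint at x*: lathe time 101/101 (tight); coolant 182/182 (tight).
From A_Bᵀ y = c: 1·y_lathe time + 5·y_coolant = 36.5; 4·y_lathe time + 1·y_coolant = 32.
→ y_lathe time = 6.5 and y_coolant = 6.
Shadow price of lathe time = 6.5.

6.5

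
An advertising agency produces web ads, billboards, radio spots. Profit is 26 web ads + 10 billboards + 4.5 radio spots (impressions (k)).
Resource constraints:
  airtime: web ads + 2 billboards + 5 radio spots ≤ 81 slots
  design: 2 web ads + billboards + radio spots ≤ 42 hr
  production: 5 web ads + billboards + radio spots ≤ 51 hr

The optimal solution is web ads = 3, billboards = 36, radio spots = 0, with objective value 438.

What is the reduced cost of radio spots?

Binding: design and production. Non-binding: airtime (6 unused).
By complementary slackness, y = 0 for the non-binding constraint.
The binding rows give the dual system: 2·y_design + 5·y_production = 26 and 1·y_design + 1·y_production = 10.
→ y_design = 8 and y_production = 2.
Reduced cost of radio spots: c₃ − yᵀa₃ = 4.5 − (8·1 + 2·1) = 4.5 − 10 = -5.5.

-5.5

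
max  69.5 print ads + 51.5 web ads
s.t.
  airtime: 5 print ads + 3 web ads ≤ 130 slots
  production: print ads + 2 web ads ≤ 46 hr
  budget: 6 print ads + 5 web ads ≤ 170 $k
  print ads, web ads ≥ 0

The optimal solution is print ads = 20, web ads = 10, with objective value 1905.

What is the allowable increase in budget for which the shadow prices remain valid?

6

Binding constraints: airtime, budget. The basis is B = [[5,3],[6,5]] with det 7.
Per unit increase in budget, x* moves by d = (-0.4286, 0.7143).
The basis stays optimal until production becomes binding; allowable increase = 6 $k.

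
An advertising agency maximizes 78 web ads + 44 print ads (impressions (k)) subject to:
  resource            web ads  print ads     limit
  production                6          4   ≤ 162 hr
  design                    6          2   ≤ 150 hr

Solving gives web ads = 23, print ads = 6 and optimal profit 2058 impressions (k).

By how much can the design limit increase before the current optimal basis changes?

Binding constraints: production, design. The basis is B = [[6,4],[6,2]] with det -12.
Per unit increase in design, x* moves by d = (0.3333, -0.5).
The basis stays optimal until print ads reaches 0; allowable increase = 12 hr.

12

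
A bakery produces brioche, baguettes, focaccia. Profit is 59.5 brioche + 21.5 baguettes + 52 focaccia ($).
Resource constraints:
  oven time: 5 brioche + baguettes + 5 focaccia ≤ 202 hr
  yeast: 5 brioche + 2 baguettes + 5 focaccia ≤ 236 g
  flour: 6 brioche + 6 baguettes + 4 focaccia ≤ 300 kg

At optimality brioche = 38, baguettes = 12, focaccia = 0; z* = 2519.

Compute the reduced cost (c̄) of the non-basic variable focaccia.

-3.5

Binding: oven time and flour. Non-binding: yeast (22 unused).
By complementary slackness, y = 0 for the non-binding constraint.
The binding rows give the dual system: 5·y_oven time + 6·y_flour = 59.5 and 1·y_oven time + 6·y_flour = 21.5.
→ y_oven time = 9.5 and y_flour = 2.
Reduced cost of focaccia: c₃ − yᵀa₃ = 52 − (9.5·5 + 2·4) = 52 − 55.5 = -3.5.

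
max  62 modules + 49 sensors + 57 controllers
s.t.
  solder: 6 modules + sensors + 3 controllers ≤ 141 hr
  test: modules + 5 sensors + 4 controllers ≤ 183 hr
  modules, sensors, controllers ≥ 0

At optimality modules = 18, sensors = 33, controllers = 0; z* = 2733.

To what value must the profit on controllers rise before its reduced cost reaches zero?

59

At the optimum: solder uses 141 of 141 (binding); test uses 183 of 183 (binding).
Dual feasibility on the basic columns requires 6·y_solder + 1·y_test = 62, 1·y_solder + 5·y_test = 49.
→ y_solder = 9 and y_test = 8.
controllers enters the basis when its profit ≥ yᵀa₃ = 9·3 + 8·4 = 59.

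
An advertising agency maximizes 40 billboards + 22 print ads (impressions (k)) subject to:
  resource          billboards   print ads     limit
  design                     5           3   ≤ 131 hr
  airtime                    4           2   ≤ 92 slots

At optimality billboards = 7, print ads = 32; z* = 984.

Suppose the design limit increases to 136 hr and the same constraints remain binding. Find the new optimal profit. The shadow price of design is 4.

Δb = 5, so new z* = 984 + (4)·(5) = 984 + 20 = 1004.

1004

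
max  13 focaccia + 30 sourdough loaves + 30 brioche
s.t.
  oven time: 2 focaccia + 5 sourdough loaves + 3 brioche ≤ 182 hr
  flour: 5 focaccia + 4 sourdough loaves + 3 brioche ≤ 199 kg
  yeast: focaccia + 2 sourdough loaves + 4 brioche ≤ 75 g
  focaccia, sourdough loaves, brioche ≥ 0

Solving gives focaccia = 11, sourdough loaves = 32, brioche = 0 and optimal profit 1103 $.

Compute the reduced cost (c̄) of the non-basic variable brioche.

Binding: oven time and yeast. Non-binding: flour (16 unused).
Slack constraints have shadow price 0 (complementary slackness).
From A_Bᵀ y = c: 2·y_oven time + 1·y_yeast = 13; 5·y_oven time + 2·y_yeast = 30.
→ y_oven time = 4 and y_yeast = 5.
Reduced cost of brioche: c₃ − yᵀa₃ = 30 − (4·3 + 5·4) = 30 − 32 = -2.

-2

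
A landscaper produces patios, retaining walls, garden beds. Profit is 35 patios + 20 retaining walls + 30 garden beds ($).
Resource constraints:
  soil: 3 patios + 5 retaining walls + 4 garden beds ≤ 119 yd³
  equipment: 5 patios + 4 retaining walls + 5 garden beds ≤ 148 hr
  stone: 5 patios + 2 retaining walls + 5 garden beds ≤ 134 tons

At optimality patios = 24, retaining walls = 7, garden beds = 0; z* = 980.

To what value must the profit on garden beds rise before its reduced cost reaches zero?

Check each constraint at x*: soil 107/119 (slack 12); equipment 148/148 (tight); stone 134/134 (tight).
Slack constraints have shadow price 0 (complementary slackness).
Dual feasibility on the basic columns requires 5·y_equipment + 5·y_stone = 35, 4·y_equipment + 2·y_stone = 20.
→ y_equipment = 3 and y_stone = 4.
garden beds enters the basis when its profit ≥ yᵀa₃ = 3·5 + 4·5 = 35.

35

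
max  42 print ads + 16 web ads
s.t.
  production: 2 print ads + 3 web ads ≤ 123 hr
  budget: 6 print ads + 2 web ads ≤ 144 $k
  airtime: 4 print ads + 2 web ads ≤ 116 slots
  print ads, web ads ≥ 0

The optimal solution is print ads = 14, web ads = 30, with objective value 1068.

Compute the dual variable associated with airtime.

3

Binding: budget and airtime. Non-binding: production (5 unused).
Slack constraints have shadow price 0 (complementary slackness).
From A_Bᵀ y = c: 6·y_budget + 4·y_airtime = 42; 2·y_budget + 2·y_airtime = 16.
This yields shadow prices y_budget = 5, y_airtime = 3.
Shadow price of airtime = 3.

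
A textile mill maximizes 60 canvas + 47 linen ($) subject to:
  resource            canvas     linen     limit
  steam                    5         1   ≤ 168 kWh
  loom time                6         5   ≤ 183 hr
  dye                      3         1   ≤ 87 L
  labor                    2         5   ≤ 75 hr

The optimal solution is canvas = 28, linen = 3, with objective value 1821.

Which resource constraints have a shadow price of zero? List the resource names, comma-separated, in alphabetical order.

labor, steam

steam: 143/168 (slack 25)
loom time: 183/183 (binding)
dye: 87/87 (binding)
labor: 71/75 (slack 4)
By complementary slackness, a constraint with positive slack has shadow price 0 → labor, steam.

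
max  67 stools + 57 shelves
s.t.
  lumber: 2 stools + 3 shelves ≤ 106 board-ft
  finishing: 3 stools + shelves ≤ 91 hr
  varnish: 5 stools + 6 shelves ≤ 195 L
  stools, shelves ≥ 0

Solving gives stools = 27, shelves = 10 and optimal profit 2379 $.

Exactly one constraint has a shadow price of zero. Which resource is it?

lumber: 84/106 (slack 22)
finishing: 91/91 (binding)
varnish: 195/195 (binding)
By complementary slackness, a constraint with positive slack has shadow price 0 → lumber.

lumber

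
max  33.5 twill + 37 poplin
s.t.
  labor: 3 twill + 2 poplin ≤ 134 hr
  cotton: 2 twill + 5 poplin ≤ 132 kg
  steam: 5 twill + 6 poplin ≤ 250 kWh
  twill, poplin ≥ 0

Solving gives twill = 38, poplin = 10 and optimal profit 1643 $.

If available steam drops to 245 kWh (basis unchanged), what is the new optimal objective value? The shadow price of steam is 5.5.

Δb = -5, so new z* = 1643 + (5.5)·(-5) = 1643 − 27.5 = 1615.5.

1615.5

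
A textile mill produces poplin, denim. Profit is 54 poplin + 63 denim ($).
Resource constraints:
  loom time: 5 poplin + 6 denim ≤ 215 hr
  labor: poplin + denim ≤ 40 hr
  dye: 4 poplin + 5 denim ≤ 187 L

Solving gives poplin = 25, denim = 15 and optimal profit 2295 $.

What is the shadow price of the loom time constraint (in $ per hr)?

9

Check each constraint at x*: loom time 215/215 (tight); labor 40/40 (tight); dye 175/187 (slack 12).
Slack constraints have shadow price 0 (complementary slackness).
The binding rows give the dual system: 5·y_loom time + 1·y_labor = 54 and 6·y_loom time + 1·y_labor = 63.
This yields shadow prices y_loom time = 9, y_labor = 9.
Shadow price of loom time = 9.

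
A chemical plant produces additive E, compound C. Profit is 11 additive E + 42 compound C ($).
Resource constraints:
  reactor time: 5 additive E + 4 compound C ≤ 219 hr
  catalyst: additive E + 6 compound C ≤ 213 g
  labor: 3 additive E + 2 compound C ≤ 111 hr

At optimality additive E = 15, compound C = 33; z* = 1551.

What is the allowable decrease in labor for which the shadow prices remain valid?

40

Binding constraints: catalyst, labor. The basis is B = [[1,6],[3,2]] with det -16.
Per unit decrease in labor, x* moves by d = (-0.375, 0.0625).
The basis stays optimal until additive E reaches 0; allowable decrease = 40 hr.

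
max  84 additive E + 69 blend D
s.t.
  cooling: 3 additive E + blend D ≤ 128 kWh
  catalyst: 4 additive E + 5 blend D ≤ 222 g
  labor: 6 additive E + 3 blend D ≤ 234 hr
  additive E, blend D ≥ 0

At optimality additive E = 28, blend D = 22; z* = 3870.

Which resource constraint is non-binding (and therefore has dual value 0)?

cooling

cooling: 106/128 (slack 22)
catalyst: 222/222 (binding)
labor: 234/234 (binding)
By complementary slackness, a constraint with positive slack has shadow price 0 → cooling.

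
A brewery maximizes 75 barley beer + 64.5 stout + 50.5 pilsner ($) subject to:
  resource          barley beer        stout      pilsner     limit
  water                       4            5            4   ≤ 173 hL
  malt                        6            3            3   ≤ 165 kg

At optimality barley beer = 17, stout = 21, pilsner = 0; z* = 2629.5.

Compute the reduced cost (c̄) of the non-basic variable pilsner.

At the optimum: water uses 173 of 173 (binding); malt uses 165 of 165 (binding).
The binding rows give the dual system: 4·y_water + 6·y_malt = 75 and 5·y_water + 3·y_malt = 64.5.
Solving: y_water = 9, y_malt = 6.5.
Reduced cost of pilsner: c₃ − yᵀa₃ = 50.5 − (9·4 + 6.5·3) = 50.5 − 55.5 = -5.

-5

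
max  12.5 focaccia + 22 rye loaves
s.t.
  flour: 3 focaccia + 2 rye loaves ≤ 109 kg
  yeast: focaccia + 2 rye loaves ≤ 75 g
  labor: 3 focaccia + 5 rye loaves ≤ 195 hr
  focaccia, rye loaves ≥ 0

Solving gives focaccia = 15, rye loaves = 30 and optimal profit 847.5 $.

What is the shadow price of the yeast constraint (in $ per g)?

Binding: yeast and labor. Non-binding: flour (4 unused).
By complementary slackness, y = 0 for the non-binding constraint.
From A_Bᵀ y = c: 1·y_yeast + 3·y_labor = 12.5; 2·y_yeast + 5·y_labor = 22.
This yields shadow prices y_yeast = 3.5, y_labor = 3.
Shadow price of yeast = 3.5.

3.5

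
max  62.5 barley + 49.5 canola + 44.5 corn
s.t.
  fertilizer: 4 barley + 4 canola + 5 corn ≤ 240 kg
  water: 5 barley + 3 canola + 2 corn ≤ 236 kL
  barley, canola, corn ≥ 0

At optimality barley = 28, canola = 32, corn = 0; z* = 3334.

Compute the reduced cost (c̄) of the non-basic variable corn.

-6

At the optimum: fertilizer uses 240 of 240 (binding); water uses 236 of 236 (binding).
From A_Bᵀ y = c: 4·y_fertilizer + 5·y_water = 62.5; 4·y_fertilizer + 3·y_water = 49.5.
This yields shadow prices y_fertilizer = 7.5, y_water = 6.5.
Reduced cost of corn: c₃ − yᵀa₃ = 44.5 − (7.5·5 + 6.5·2) = 44.5 − 50.5 = -6.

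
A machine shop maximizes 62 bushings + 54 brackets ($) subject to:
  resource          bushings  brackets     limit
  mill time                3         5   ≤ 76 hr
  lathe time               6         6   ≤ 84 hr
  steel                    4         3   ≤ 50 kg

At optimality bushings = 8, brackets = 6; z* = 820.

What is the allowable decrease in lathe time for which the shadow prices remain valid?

9

Binding constraints: lathe time, steel. The basis is B = [[6,6],[4,3]] with det -6.
Per unit decrease in lathe time, x* moves by d = (0.5, -0.6667).
The basis stays optimal until brackets reaches 0; allowable decrease = 9 hr.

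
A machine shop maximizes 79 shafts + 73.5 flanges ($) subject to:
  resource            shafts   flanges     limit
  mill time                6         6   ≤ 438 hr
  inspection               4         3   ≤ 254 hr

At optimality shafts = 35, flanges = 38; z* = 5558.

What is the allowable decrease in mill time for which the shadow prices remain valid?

Binding constraints: mill time, inspection. The basis is B = [[6,6],[4,3]] with det -6.
Per unit decrease in mill time, x* moves by d = (0.5, -0.6667).
The basis stays optimal until flanges reaches 0; allowable decrease = 57 hr.

57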